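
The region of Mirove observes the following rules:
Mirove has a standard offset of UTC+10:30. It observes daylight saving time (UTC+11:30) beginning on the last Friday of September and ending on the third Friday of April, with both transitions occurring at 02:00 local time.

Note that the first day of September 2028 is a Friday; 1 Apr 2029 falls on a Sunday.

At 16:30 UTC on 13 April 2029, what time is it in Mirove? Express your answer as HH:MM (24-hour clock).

04:00

1 September 2028 is a Friday, so Fridays fall on 1, 8, 15, 22, 29; the last is September 29.
1 April 2029 is a Sunday, so the first Friday is April 6 and the third is April 20.
At the standard offset (UTC+10:30), 16:30 UTC + 10h30m = 03:00 Mirove standard time (rolling into the next day, 14 April 2029).
The standard-time date in Mirove, 14 April 2029, falls between 29 September 2028 and 20 April 2029, so daylight saving is in effect and Mirove is at UTC+11:30.
16:30 UTC + 11h30m = 04:00 local (rolling into the next day, 14 April 2029).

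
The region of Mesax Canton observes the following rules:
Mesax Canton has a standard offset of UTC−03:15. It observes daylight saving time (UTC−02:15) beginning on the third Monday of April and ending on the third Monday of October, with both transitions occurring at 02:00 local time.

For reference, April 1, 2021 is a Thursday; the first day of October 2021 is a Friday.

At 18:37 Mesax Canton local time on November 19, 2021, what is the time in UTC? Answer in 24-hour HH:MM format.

21:52

1 April 2021 is a Thursday, so the first Monday is April 5 and the third is April 19.
1 October 2021 is a Friday, so the first Monday is October 4 and the third is October 18.
November 19, 2021 is outside the daylight-saving period (19 April – 18 October), so Mesax Canton is on standard time, UTC−03:15.
18:37 local + 3h15m = 21:52 UTC.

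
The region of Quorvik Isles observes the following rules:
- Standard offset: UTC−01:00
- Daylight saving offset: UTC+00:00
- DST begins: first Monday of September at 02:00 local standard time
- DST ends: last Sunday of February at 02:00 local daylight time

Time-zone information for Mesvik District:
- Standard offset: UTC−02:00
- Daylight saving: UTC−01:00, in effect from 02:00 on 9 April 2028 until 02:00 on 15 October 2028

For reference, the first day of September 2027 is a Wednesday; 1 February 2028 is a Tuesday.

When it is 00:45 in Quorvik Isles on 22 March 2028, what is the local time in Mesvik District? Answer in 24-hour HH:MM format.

23:45

1 September 2027 is a Wednesday, so the first Monday is September 6.
1 February 2028 is a Tuesday, so Sundays fall on 6, 13, 20, 27; the last is February 27.
22 March 2028 does not fall between 6 September 2027 and 27 February 2028, so daylight saving is not in effect and Quorvik Isles is at UTC−01:00.
00:45 Quorvik Isles + 1h = 01:45 UTC.
At the standard offset (UTC−02:00), 01:45 UTC − 2h = 23:45 Mesvik District standard time (rolling into the previous day, 21 March 2028).
The standard-time date in Mesvik District, 21 March 2028, does not fall between 9 April and 15 October, so daylight saving is not in effect and Mesvik District is at UTC−02:00.
01:45 UTC − 2h = 23:45 Mesvik District (rolling into the previous day, 21 March 2028).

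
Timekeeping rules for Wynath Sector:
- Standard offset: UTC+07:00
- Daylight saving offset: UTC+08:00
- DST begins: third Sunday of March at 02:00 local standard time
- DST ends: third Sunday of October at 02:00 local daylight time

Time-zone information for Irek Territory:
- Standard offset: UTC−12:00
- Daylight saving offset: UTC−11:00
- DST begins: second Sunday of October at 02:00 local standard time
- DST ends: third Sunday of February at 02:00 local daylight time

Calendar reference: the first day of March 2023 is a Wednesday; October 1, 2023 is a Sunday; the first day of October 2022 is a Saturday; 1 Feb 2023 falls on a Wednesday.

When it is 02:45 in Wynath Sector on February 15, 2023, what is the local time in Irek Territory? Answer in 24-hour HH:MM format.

08:45

1 March 2023 is a Wednesday, so the first Sunday is March 5 and the third is March 19.
1 October 2023 is a Sunday, so the first Sunday is October 1 and the third is October 15.
February 15, 2023 does not fall between 19 March and 15 October, so daylight saving is not in effect and Wynath Sector is at UTC+07:00.
02:45 Wynath Sector − 7h = 19:45 UTC (rolling into the previous day, 14 February 2023).
1 October 2022 is a Saturday, so the first Sunday is October 2 and the second is October 9.
1 February 2023 is a Wednesday, so the first Sunday is February 5 and the third is February 19.
At the standard offset (UTC−12:00), 19:45 UTC − 12h = 07:45 Irek Territory standard time.
The standard-time date in Irek Territory, February 14, 2023, lies within the daylight-saving period (9 October 2022 – 19 February 2023), so Irek Territory is on daylight time, UTC−11:00.
19:45 UTC − 11h = 08:45 Irek Territory.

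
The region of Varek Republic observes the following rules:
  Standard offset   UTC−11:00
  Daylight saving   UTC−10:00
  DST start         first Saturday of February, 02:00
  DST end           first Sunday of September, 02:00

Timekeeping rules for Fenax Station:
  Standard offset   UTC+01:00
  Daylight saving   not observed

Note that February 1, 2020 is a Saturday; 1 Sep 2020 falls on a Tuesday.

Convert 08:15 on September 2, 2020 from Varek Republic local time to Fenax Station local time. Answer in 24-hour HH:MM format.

19:15

1 February 2020 is a Saturday, so the first Saturday is February 1.
1 September 2020 is a Tuesday, so the first Sunday is September 6.
September 2, 2020 falls between 1 February and 6 September, so daylight saving is in effect and Varek Republic is at UTC−10:00.
08:15 Varek Republic + 10h = 18:15 UTC.
Fenax Station stays on UTC+01:00 all year.
18:15 UTC + 1h = 19:15 Fenax Station.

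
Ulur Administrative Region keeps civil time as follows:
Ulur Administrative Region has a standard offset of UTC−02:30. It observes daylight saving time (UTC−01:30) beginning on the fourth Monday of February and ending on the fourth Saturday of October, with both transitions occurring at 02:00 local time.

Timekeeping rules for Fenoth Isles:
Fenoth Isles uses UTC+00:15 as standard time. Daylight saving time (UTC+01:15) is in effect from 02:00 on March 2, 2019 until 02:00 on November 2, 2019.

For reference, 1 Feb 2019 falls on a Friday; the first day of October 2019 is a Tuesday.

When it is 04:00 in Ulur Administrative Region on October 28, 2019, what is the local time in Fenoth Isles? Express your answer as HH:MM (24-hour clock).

1 February 2019 is a Friday, so the first Monday is February 4 and the fourth is February 25.
1 October 2019 is a Tuesday, so the first Saturday is October 5 and the fourth is October 26.
Daylight saving runs 25 February – 26 October; October 28, 2019 is outside that window, so Ulur Administrative Region is on standard time at UTC−02:30.
04:00 Ulur Administrative Region + 2h30m = 06:30 UTC.
At the standard offset (UTC+00:15), 06:30 UTC + 0h15m = 06:45 Fenoth Isles standard time.
Daylight saving runs 2 March – 2 November; the standard-time date in Fenoth Isles, October 28, 2019, is inside that window, so Fenoth Isles is at UTC+01:15.
06:30 UTC + 1h15m = 07:45 Fenoth Isles.

07:45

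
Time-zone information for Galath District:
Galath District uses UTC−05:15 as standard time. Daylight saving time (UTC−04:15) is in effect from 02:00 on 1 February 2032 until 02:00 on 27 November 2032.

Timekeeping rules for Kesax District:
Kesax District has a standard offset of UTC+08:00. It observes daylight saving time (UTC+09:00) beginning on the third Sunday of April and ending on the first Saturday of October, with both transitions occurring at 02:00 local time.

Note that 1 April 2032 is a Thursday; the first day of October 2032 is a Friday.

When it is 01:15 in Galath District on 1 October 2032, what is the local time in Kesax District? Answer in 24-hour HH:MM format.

1 October 2032 lies within the daylight-saving period (1 February – 27 November), so Galath District is on daylight time, UTC−04:15.
01:15 Galath District + 4h15m = 05:30 UTC.
1 April 2032 is a Thursday, so the first Sunday is April 4 and the third is April 18.
1 October 2032 is a Friday, so the first Saturday is October 2.
At the standard offset (UTC+08:00), 05:30 UTC + 8h = 13:30 Kesax District standard time.
Daylight saving runs 18 April – 2 October; the standard-time date in Kesax District, 1 October 2032, is inside that window, so Kesax District is at UTC+09:00.
05:30 UTC + 9h = 14:30 Kesax District.

14:30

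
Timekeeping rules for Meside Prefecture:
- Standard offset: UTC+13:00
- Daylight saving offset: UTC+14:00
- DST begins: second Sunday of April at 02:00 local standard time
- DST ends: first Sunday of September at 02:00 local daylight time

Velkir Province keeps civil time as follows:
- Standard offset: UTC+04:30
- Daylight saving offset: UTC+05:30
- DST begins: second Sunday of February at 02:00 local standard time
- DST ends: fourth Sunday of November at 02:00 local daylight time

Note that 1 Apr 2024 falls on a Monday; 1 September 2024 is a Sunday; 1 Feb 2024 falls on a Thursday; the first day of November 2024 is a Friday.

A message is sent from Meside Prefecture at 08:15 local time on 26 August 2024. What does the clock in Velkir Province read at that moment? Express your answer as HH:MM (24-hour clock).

23:45

1 April 2024 is a Monday, so the first Sunday is April 7 and the second is April 14.
1 September 2024 is a Sunday, so the first Sunday is September 1.
Daylight saving runs 14 April – 1 September; 26 August 2024 is inside that window, so Meside Prefecture is at UTC+14:00.
08:15 Meside Prefecture − 14h = 18:15 UTC (rolling into the previous day, 25 August 2024).
1 February 2024 is a Thursday, so the first Sunday is February 4 and the second is February 11.
1 November 2024 is a Friday, so the first Sunday is November 3 and the fourth is November 24.
At the standard offset (UTC+04:30), 18:15 UTC + 4h30m = 22:45 Velkir Province standard time.
The standard-time date in Velkir Province, 25 August 2024, lies within the daylight-saving period (11 February – 24 November), so Velkir Province is on daylight time, UTC+05:30.
18:15 UTC + 5h30m = 23:45 Velkir Province.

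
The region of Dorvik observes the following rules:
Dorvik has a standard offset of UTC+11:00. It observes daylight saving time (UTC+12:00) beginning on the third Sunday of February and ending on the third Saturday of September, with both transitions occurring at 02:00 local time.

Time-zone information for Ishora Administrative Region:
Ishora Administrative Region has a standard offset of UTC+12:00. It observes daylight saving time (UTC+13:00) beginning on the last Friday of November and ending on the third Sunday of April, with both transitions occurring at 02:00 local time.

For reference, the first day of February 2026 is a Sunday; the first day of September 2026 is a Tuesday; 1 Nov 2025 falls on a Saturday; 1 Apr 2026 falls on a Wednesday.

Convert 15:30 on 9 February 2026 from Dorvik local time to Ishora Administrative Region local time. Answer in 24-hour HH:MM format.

1 February 2026 is a Sunday, so the first Sunday is February 1 and the third is February 15.
1 September 2026 is a Tuesday, so the first Saturday is September 5 and the third is September 19.
9 February 2026 does not fall between 15 February and 19 September, so daylight saving is not in effect and Dorvik is at UTC+11:00.
15:30 Dorvik − 11h = 04:30 UTC.
1 November 2025 is a Saturday, so Fridays fall on 7, 14, 21, 28; the last is November 28.
1 April 2026 is a Wednesday, so the first Sunday is April 5 and the third is April 19.
At the standard offset (UTC+12:00), 04:30 UTC + 12h = 16:30 Ishora Administrative Region standard time.
The standard-time date in Ishora Administrative Region, 9 February 2026, falls between 28 November 2025 and 19 April 2026, so daylight saving is in effect and Ishora Administrative Region is at UTC+13:00.
04:30 UTC + 13h = 17:30 Ishora Administrative Region.

17:30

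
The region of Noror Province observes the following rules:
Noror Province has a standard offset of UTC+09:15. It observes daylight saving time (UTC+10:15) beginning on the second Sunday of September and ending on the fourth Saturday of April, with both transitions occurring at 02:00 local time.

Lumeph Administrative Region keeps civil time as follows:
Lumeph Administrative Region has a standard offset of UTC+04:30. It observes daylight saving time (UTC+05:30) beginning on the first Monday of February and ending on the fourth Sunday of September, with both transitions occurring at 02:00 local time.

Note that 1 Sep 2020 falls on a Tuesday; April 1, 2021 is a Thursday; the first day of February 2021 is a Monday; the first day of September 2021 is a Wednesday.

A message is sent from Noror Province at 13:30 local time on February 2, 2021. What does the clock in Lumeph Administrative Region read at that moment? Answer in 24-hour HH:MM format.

1 September 2020 is a Tuesday, so the first Sunday is September 6 and the second is September 13.
1 April 2021 is a Thursday, so the first Saturday is April 3 and the fourth is April 24.
Daylight saving runs 13 September 2020 – 24 April 2021; February 2, 2021 is inside that window, so Noror Province is at UTC+10:15.
13:30 Noror Province − 10h15m = 03:15 UTC.
1 February 2021 is a Monday, so the first Monday is February 1.
1 September 2021 is a Wednesday, so the first Sunday is September 5 and the fourth is September 26.
At the standard offset (UTC+04:30), 03:15 UTC + 4h30m = 07:45 Lumeph Administrative Region standard time.
The standard-time date in Lumeph Administrative Region, February 2, 2021, lies within the daylight-saving period (1 February – 26 September), so Lumeph Administrative Region is on daylight time, UTC+05:30.
03:15 UTC + 5h30m = 08:45 Lumeph Administrative Region.

08:45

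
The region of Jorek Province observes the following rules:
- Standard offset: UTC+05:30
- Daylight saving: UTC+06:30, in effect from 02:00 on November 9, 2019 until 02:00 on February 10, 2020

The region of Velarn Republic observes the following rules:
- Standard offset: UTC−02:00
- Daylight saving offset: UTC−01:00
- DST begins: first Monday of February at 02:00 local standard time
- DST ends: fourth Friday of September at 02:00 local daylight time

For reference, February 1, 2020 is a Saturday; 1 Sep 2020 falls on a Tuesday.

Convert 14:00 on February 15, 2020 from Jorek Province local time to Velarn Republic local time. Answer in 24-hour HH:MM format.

07:30

Daylight saving runs 9 November 2019 – 10 February 2020; February 15, 2020 is outside that window, so Jorek Province is on standard time at UTC+05:30.
14:00 Jorek Province − 5h30m = 08:30 UTC.
1 February 2020 is a Saturday, so the first Monday is February 3.
1 September 2020 is a Tuesday, so the first Friday is September 4 and the fourth is September 25.
At the standard offset (UTC−02:00), 08:30 UTC − 2h = 06:30 Velarn Republic standard time.
The standard-time date in Velarn Republic, February 15, 2020, lies within the daylight-saving period (3 February – 25 September), so Velarn Republic is on daylight time, UTC−01:00.
08:30 UTC − 1h = 07:30 Velarn Republic.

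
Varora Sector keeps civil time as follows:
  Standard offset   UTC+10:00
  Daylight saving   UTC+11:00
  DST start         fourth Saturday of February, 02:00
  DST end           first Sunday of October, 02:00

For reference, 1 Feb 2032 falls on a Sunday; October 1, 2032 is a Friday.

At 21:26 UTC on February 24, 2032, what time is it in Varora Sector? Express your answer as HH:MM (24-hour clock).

1 February 2032 is a Sunday, so the first Saturday is February 7 and the fourth is February 28.
1 October 2032 is a Friday, so the first Sunday is October 3.
At the standard offset (UTC+10:00), 21:26 UTC + 10h = 07:26 Varora Sector standard time (rolling into the next day, 25 February 2032).
Daylight saving runs 28 February – 3 October; the standard-time date in Varora Sector, February 25, 2032, is outside that window, so Varora Sector is on standard time at UTC+10:00.
21:26 UTC + 10h = 07:26 local (rolling into the next day, 25 February 2032).

07:26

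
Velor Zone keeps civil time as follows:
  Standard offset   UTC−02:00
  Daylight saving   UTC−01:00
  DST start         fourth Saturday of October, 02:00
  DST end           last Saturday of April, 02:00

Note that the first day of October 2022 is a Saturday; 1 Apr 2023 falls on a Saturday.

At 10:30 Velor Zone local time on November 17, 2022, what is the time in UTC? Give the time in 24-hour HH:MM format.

1 October 2022 is a Saturday, so the first Saturday is October 1 and the fourth is October 22.
1 April 2023 is a Saturday, so Saturdays fall on 1, 8, 15, 22, 29; the last is April 29.
Daylight saving runs 22 October 2022 – 29 April 2023; November 17, 2022 is inside that window, so Velor Zone is at UTC−01:00.
10:30 local + 1h = 11:30 UTC.

11:30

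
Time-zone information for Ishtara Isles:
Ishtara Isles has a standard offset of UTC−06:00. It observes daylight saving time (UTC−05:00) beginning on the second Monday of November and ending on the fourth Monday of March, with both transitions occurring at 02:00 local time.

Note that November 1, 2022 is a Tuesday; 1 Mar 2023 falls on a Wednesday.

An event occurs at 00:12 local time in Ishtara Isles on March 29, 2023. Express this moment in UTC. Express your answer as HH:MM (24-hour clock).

06:12

1 November 2022 is a Tuesday, so the first Monday is November 7 and the second is November 14.
1 March 2023 is a Wednesday, so the first Monday is March 6 and the fourth is March 27.
March 29, 2023 does not fall between 14 November 2022 and 27 March 2023, so daylight saving is not in effect and Ishtara Isles is at UTC−06:00.
00:12 local + 6h = 06:12 UTC.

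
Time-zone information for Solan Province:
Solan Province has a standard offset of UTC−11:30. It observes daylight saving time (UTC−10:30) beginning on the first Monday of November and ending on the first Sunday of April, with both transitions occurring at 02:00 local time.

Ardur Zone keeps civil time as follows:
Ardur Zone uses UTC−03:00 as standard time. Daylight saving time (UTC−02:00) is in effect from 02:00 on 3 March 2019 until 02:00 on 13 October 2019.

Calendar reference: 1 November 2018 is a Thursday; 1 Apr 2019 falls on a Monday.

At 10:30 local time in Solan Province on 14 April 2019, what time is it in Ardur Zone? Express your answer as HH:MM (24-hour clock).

1 November 2018 is a Thursday, so the first Monday is November 5.
1 April 2019 is a Monday, so the first Sunday is April 7.
14 April 2019 is outside the daylight-saving period (5 November 2018 – 7 April 2019), so Solan Province is on standard time, UTC−11:30.
10:30 Solan Province + 11h30m = 22:00 UTC.
At the standard offset (UTC−03:00), 22:00 UTC − 3h = 19:00 Ardur Zone standard time.
The standard-time date in Ardur Zone, 14 April 2019, lies within the daylight-saving period (3 March – 13 October), so Ardur Zone is on daylight time, UTC−02:00.
22:00 UTC − 2h = 20:00 Ardur Zone.

20:00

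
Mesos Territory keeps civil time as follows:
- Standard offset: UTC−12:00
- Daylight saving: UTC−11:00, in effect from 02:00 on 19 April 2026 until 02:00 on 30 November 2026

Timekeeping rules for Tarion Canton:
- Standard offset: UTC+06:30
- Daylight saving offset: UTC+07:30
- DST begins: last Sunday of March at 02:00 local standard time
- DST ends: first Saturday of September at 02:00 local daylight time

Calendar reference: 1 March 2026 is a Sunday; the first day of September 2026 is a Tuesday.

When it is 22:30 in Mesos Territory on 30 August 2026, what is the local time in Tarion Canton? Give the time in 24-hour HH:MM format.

Daylight saving runs 19 April – 30 November; 30 August 2026 is inside that window, so Mesos Territory is at UTC−11:00.
22:30 Mesos Territory + 11h = 09:30 UTC (rolling into the next day, 31 August 2026).
1 March 2026 is a Sunday, so Sundays fall on 1, 8, 15, 22, 29; the last is March 29.
1 September 2026 is a Tuesday, so the first Saturday is September 5.
At the standard offset (UTC+06:30), 09:30 UTC + 6h30m = 16:00 Tarion Canton standard time.
The standard-time date in Tarion Canton, 31 August 2026, falls between 29 March and 5 September, so daylight saving is in effect and Tarion Canton is at UTC+07:30.
09:30 UTC + 7h30m = 17:00 Tarion Canton.

17:00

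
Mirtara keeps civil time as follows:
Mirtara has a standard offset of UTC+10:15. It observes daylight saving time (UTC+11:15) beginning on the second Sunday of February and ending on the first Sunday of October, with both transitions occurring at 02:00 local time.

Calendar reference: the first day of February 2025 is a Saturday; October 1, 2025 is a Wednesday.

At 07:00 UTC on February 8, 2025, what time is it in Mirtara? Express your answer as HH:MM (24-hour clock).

1 February 2025 is a Saturday, so the first Sunday is February 2 and the second is February 9.
1 October 2025 is a Wednesday, so the first Sunday is October 5.
At the standard offset (UTC+10:15), 07:00 UTC + 10h15m = 17:15 Mirtara standard time.
Daylight saving runs 9 February – 5 October; the standard-time date in Mirtara, February 8, 2025, is outside that window, so Mirtara is on standard time at UTC+10:15.
07:00 UTC + 10h15m = 17:15 local.

17:15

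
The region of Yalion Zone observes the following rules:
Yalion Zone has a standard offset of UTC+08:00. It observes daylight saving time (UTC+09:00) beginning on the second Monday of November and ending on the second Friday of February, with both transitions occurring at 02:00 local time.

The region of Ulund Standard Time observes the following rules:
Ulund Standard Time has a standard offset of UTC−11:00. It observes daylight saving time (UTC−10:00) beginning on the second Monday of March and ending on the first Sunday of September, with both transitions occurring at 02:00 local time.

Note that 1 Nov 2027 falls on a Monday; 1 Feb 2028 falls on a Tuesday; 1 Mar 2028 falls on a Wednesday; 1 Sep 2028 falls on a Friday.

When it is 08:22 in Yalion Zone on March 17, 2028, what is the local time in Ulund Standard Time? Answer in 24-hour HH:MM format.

1 November 2027 is a Monday, so the first Monday is November 1 and the second is November 8.
1 February 2028 is a Tuesday, so the first Friday is February 4 and the second is February 11.
March 17, 2028 is outside the daylight-saving period (8 November 2027 – 11 February 2028), so Yalion Zone is on standard time, UTC+08:00.
08:22 Yalion Zone − 8h = 00:22 UTC.
1 March 2028 is a Wednesday, so the first Monday is March 6 and the second is March 13.
1 September 2028 is a Friday, so the first Sunday is September 3.
At the standard offset (UTC−11:00), 00:22 UTC − 11h = 13:22 Ulund Standard Time standard time (rolling into the previous day, 16 March 2028).
The standard-time date in Ulund Standard Time, March 16, 2028, falls between 13 March and 3 September, so daylight saving is in effect and Ulund Standard Time is at UTC−10:00.
00:22 UTC − 10h = 14:22 Ulund Standard Time (rolling into the previous day, 16 March 2028).

14:22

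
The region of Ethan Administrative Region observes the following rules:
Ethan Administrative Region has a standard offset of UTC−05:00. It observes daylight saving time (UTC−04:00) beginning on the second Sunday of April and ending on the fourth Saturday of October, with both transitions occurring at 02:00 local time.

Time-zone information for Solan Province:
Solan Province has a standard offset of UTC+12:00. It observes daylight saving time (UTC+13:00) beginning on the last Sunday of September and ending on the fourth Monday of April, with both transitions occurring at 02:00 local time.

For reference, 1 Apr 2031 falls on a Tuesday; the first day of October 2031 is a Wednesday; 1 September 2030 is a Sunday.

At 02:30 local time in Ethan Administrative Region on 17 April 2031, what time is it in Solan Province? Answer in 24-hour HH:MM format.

1 April 2031 is a Tuesday, so the first Sunday is April 6 and the second is April 13.
1 October 2031 is a Wednesday, so the first Saturday is October 4 and the fourth is October 25.
17 April 2031 lies within the daylight-saving period (13 April – 25 October), so Ethan Administrative Region is on daylight time, UTC−04:00.
02:30 Ethan Administrative Region + 4h = 06:30 UTC.
1 September 2030 is a Sunday, so Sundays fall on 1, 8, 15, 22, 29; the last is September 29.
1 April 2031 is a Tuesday, so the first Monday is April 7 and the fourth is April 28.
At the standard offset (UTC+12:00), 06:30 UTC + 12h = 18:30 Solan Province standard time.
The standard-time date in Solan Province, 17 April 2031, lies within the daylight-saving period (29 September 2030 – 28 April 2031), so Solan Province is on daylight time, UTC+13:00.
06:30 UTC + 13h = 19:30 Solan Province.

19:30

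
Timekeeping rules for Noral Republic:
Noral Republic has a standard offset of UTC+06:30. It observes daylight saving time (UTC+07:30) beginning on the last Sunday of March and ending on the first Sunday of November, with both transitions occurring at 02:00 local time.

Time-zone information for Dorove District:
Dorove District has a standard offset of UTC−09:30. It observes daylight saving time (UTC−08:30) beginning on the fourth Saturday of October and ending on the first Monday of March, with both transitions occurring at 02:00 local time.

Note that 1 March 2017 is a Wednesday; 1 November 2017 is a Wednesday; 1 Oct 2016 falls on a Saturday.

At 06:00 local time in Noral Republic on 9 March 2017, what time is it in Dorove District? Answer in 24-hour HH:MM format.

14:00

1 March 2017 is a Wednesday, so Sundays fall on 5, 12, 19, 26; the last is March 26.
1 November 2017 is a Wednesday, so the first Sunday is November 5.
9 March 2017 does not fall between 26 March and 5 November, so daylight saving is not in effect and Noral Republic is at UTC+06:30.
06:00 Noral Republic − 6h30m = 23:30 UTC (rolling into the previous day, 8 March 2017).
1 October 2016 is a Saturday, so the first Saturday is October 1 and the fourth is October 22.
1 March 2017 is a Wednesday, so the first Monday is March 6.
At the standard offset (UTC−09:30), 23:30 UTC − 9h30m = 14:00 Dorove District standard time.
The standard-time date in Dorove District, 8 March 2017, does not fall between 22 October 2016 and 6 March 2017, so daylight saving is not in effect and Dorove District is at UTC−09:30.
23:30 UTC − 9h30m = 14:00 Dorove District.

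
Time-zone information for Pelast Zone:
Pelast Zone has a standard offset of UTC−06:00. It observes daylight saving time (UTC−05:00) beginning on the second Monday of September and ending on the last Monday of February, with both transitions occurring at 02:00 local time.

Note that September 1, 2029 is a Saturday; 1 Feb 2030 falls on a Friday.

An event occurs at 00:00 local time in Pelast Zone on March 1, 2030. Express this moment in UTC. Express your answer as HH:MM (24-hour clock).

06:00

1 September 2029 is a Saturday, so the first Monday is September 3 and the second is September 10.
1 February 2030 is a Friday, so Mondays fall on 4, 11, 18, 25; the last is February 25.
March 1, 2030 does not fall between 10 September 2029 and 25 February 2030, so daylight saving is not in effect and Pelast Zone is at UTC−06:00.
00:00 local + 6h = 06:00 UTC.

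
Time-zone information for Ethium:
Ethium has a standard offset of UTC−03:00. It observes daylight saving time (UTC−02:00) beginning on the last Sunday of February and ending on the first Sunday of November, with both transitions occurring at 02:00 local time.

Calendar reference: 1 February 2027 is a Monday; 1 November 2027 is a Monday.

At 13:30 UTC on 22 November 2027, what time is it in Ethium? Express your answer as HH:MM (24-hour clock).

1 February 2027 is a Monday, so Sundays fall on 7, 14, 21, 28; the last is February 28.
1 November 2027 is a Monday, so the first Sunday is November 7.
At the standard offset (UTC−03:00), 13:30 UTC − 3h = 10:30 Ethium standard time.
Daylight saving runs 28 February – 7 November; the standard-time date in Ethium, 22 November 2027, is outside that window, so Ethium is on standard time at UTC−03:00.
13:30 UTC − 3h = 10:30 local.

10:30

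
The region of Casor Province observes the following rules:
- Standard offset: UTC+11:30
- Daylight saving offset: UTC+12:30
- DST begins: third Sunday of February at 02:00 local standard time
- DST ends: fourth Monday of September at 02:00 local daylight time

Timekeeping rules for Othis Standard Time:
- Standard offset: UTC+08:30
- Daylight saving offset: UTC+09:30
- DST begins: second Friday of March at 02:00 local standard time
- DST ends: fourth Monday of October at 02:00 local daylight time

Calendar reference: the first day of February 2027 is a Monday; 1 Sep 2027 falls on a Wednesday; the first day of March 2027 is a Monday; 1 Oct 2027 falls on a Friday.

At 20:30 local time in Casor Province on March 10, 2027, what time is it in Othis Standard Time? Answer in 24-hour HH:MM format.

16:30

1 February 2027 is a Monday, so the first Sunday is February 7 and the third is February 21.
1 September 2027 is a Wednesday, so the first Monday is September 6 and the fourth is September 27.
Daylight saving runs 21 February – 27 September; March 10, 2027 is inside that window, so Casor Province is at UTC+12:30.
20:30 Casor Province − 12h30m = 08:00 UTC.
1 March 2027 is a Monday, so the first Friday is March 5 and the second is March 12.
1 October 2027 is a Friday, so the first Monday is October 4 and the fourth is October 25.
At the standard offset (UTC+08:30), 08:00 UTC + 8h30m = 16:30 Othis Standard Time standard time.
Daylight saving runs 12 March – 25 October; the standard-time date in Othis Standard Time, March 10, 2027, is outside that window, so Othis Standard Time is on standard time at UTC+08:30.
08:00 UTC + 8h30m = 16:30 Othis Standard Time.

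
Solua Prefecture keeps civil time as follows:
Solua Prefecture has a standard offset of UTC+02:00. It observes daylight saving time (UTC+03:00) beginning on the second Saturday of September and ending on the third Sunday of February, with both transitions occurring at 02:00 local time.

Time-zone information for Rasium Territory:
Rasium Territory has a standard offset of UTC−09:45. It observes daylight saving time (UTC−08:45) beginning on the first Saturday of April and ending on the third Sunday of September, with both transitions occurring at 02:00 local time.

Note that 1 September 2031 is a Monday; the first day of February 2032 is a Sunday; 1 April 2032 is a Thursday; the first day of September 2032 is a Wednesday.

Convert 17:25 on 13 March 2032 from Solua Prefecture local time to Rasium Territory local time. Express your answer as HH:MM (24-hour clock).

05:40

1 September 2031 is a Monday, so the first Saturday is September 6 and the second is September 13.
1 February 2032 is a Sunday, so the first Sunday is February 1 and the third is February 15.
13 March 2032 does not fall between 13 September 2031 and 15 February 2032, so daylight saving is not in effect and Solua Prefecture is at UTC+02:00.
17:25 Solua Prefecture − 2h = 15:25 UTC.
1 April 2032 is a Thursday, so the first Saturday is April 3.
1 September 2032 is a Wednesday, so the first Sunday is September 5 and the third is September 19.
At the standard offset (UTC−09:45), 15:25 UTC − 9h45m = 05:40 Rasium Territory standard time.
Daylight saving runs 3 April – 19 September; the standard-time date in Rasium Territory, 13 March 2032, is outside that window, so Rasium Territory is on standard time at UTC−09:45.
15:25 UTC − 9h45m = 05:40 Rasium Territory.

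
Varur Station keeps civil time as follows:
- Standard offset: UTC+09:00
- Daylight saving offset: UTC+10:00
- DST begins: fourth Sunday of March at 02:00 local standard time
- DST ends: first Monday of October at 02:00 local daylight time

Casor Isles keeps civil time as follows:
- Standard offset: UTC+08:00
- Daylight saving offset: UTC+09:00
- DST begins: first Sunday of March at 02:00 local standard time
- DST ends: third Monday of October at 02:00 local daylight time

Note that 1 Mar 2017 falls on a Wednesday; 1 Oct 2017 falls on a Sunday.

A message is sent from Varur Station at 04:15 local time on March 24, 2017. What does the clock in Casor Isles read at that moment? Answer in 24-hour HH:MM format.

04:15

1 March 2017 is a Wednesday, so the first Sunday is March 5 and the fourth is March 26.
1 October 2017 is a Sunday, so the first Monday is October 2.
March 24, 2017 does not fall between 26 March and 2 October, so daylight saving is not in effect and Varur Station is at UTC+09:00.
04:15 Varur Station − 9h = 19:15 UTC (rolling into the previous day, 23 March 2017).
1 March 2017 is a Wednesday, so the first Sunday is March 5.
1 October 2017 is a Sunday, so the first Monday is October 2 and the third is October 16.
At the standard offset (UTC+08:00), 19:15 UTC + 8h = 03:15 Casor Isles standard time (rolling into the next day, 24 March 2017).
The standard-time date in Casor Isles, March 24, 2017, lies within the daylight-saving period (5 March – 16 October), so Casor Isles is on daylight time, UTC+09:00.
19:15 UTC + 9h = 04:15 Casor Isles (rolling into the next day, 24 March 2017).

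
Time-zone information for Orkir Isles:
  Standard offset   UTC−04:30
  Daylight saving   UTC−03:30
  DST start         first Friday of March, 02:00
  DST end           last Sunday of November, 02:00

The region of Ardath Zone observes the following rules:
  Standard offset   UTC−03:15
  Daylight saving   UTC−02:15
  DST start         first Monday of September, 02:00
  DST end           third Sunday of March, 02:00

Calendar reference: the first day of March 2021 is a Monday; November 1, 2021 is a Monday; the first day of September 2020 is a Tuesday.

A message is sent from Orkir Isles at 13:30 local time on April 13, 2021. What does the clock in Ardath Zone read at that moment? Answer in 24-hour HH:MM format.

13:45

1 March 2021 is a Monday, so the first Friday is March 5.
1 November 2021 is a Monday, so Sundays fall on 7, 14, 21, 28; the last is November 28.
April 13, 2021 lies within the daylight-saving period (5 March – 28 November), so Orkir Isles is on daylight time, UTC−03:30.
13:30 Orkir Isles + 3h30m = 17:00 UTC.
1 September 2020 is a Tuesday, so the first Monday is September 7.
1 March 2021 is a Monday, so the first Sunday is March 7 and the third is March 21.
At the standard offset (UTC−03:15), 17:00 UTC − 3h15m = 13:45 Ardath Zone standard time.
The standard-time date in Ardath Zone, April 13, 2021, does not fall between 7 September 2020 and 21 March 2021, so daylight saving is not in effect and Ardath Zone is at UTC−03:15.
17:00 UTC − 3h15m = 13:45 Ardath Zone.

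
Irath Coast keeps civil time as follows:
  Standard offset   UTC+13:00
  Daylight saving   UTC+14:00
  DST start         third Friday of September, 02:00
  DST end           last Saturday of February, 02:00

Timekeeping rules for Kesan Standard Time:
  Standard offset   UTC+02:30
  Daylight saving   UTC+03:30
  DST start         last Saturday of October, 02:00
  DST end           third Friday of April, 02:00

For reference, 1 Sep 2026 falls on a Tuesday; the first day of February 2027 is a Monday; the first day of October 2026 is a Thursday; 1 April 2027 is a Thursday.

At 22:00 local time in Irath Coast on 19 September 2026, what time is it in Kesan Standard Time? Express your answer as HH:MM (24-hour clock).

1 September 2026 is a Tuesday, so the first Friday is September 4 and the third is September 18.
1 February 2027 is a Monday, so Saturdays fall on 6, 13, 20, 27; the last is February 27.
19 September 2026 lies within the daylight-saving period (18 September 2026 – 27 February 2027), so Irath Coast is on daylight time, UTC+14:00.
22:00 Irath Coast − 14h = 08:00 UTC.
1 October 2026 is a Thursday, so Saturdays fall on 3, 10, 17, 24, 31; the last is October 31.
1 April 2027 is a Thursday, so the first Friday is April 2 and the third is April 16.
At the standard offset (UTC+02:30), 08:00 UTC + 2h30m = 10:30 Kesan Standard Time standard time.
The standard-time date in Kesan Standard Time, 19 September 2026, does not fall between 31 October 2026 and 16 April 2027, so daylight saving is not in effect and Kesan Standard Time is at UTC+02:30.
08:00 UTC + 2h30m = 10:30 Kesan Standard Time.

10:30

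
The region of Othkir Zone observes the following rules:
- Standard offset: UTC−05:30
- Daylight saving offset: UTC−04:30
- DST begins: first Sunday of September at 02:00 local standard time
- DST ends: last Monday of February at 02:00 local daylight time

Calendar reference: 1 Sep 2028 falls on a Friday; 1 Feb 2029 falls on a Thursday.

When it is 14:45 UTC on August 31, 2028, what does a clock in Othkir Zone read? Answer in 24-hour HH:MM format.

1 September 2028 is a Friday, so the first Sunday is September 3.
1 February 2029 is a Thursday, so Mondays fall on 5, 12, 19, 26; the last is February 26.
At the standard offset (UTC−05:30), 14:45 UTC − 5h30m = 09:15 Othkir Zone standard time.
Daylight saving runs 3 September 2028 – 26 February 2029; the standard-time date in Othkir Zone, August 31, 2028, is outside that window, so Othkir Zone is on standard time at UTC−05:30.
14:45 UTC − 5h30m = 09:15 local.

09:15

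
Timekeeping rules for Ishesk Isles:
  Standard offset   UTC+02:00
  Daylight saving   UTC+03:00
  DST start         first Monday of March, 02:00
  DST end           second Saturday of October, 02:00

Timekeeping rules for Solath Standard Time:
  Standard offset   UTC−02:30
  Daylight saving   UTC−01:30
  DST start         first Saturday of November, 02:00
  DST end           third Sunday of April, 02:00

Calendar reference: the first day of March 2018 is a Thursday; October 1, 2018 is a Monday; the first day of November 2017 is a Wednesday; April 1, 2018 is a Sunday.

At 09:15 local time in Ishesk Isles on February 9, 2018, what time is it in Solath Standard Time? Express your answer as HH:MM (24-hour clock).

05:45

1 March 2018 is a Thursday, so the first Monday is March 5.
1 October 2018 is a Monday, so the first Saturday is October 6 and the second is October 13.
February 9, 2018 does not fall between 5 March and 13 October, so daylight saving is not in effect and Ishesk Isles is at UTC+02:00.
09:15 Ishesk Isles − 2h = 07:15 UTC.
1 November 2017 is a Wednesday, so the first Saturday is November 4.
1 April 2018 is a Sunday, so the first Sunday is April 1 and the third is April 15.
At the standard offset (UTC−02:30), 07:15 UTC − 2h30m = 04:45 Solath Standard Time standard time.
The standard-time date in Solath Standard Time, February 9, 2018, falls between 4 November 2017 and 15 April 2018, so daylight saving is in effect and Solath Standard Time is at UTC−01:30.
07:15 UTC − 1h30m = 05:45 Solath Standard Time.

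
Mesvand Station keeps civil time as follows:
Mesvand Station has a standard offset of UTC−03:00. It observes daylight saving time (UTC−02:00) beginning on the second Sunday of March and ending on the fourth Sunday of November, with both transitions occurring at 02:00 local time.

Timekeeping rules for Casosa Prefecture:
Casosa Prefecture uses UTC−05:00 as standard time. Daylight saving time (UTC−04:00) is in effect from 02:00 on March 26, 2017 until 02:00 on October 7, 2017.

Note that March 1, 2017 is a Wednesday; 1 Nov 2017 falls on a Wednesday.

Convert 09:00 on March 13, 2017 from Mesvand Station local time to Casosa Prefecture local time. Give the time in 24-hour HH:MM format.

06:00

1 March 2017 is a Wednesday, so the first Sunday is March 5 and the second is March 12.
1 November 2017 is a Wednesday, so the first Sunday is November 5 and the fourth is November 26.
March 13, 2017 falls between 12 March and 26 November, so daylight saving is in effect and Mesvand Station is at UTC−02:00.
09:00 Mesvand Station + 2h = 11:00 UTC.
At the standard offset (UTC−05:00), 11:00 UTC − 5h = 06:00 Casosa Prefecture standard time.
The standard-time date in Casosa Prefecture, March 13, 2017, is outside the daylight-saving period (26 March – 7 October), so Casosa Prefecture is on standard time, UTC−05:00.
11:00 UTC − 5h = 06:00 Casosa Prefecture.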